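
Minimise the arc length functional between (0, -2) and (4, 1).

Arc-length functional: J[y] = ∫ sqrt(1 + (y')^2) dx.
Lagrangian L = sqrt(1 + (y')^2) has no explicit y dependence, so ∂L/∂y = 0 and the Euler-Lagrange equation gives
    d/dx( y' / sqrt(1 + (y')^2) ) = 0  ⇒  y' / sqrt(1 + (y')^2) = const.
Hence y' is constant, so y(x) is affine.
Fitting the endpoints (0, -2) and (4, 1):
    slope m = (1 − (-2)) / (4 − 0) = 3/4,
    intercept c = (-2) − m·0 = -2.
Extremal: y(x) = (3/4) x - 2.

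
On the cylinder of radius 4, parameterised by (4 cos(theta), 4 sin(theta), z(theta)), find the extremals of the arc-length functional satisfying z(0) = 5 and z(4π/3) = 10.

Parameterise the cylinder of radius R = 4 as
    r(θ) = (4 cos θ, 4 sin θ, z(θ)).
The arc-length element is
    ds = sqrt(16 + (dz/dθ)^2) dθ,
so the Lagrangian is L = sqrt(16 + z'^2).
L depends on z' only, not on z or θ, so ∂L/∂z = 0 and
    ∂L/∂z' = z' / sqrt(16 + z'^2).
The Euler-Lagrange equation gives
    d/dθ( z' / sqrt(16 + z'^2) ) = 0,
so z' is constant. Integrating once:
    z(θ) = a θ + b,
a helix on the cylinder (a straight line when the cylinder is unrolled). The constants a, b are determined by the endpoint conditions.
With endpoint conditions z(0) = 5 and z(4π/3) = 10: from z(0) = b we get b = 5, and a·4π/3 + 5 = 10 gives a = 15/(4π), so
    z(θ) = (15/(4π)) θ + 5.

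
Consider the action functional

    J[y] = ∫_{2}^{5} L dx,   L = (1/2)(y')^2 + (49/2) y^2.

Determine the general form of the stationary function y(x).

The Lagrangian is L = (1/2)(y')^2 + (49/2) y^2.
∂L/∂y = 49y.
∂L/∂y' = y'.
The Euler-Lagrange equation d/dx(∂L/∂y') − ∂L/∂y = 0 becomes:
    y'' - 49 y = 0
General solution: y(x) = A e^(7x) + B e^(-7x), where A and B are arbitrary constants fixed by the endpoint conditions.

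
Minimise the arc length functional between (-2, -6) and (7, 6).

Arc-length functional: J[y] = ∫ sqrt(1 + (y')^2) dx.
Lagrangian L = sqrt(1 + (y')^2) has no explicit y dependence, so ∂L/∂y = 0 and the Euler-Lagrange equation gives
    d/dx( y' / sqrt(1 + (y')^2) ) = 0  ⇒  y' / sqrt(1 + (y')^2) = const.
Hence y' is constant, so y(x) is affine.
Fitting the endpoints (-2, -6) and (7, 6):
    slope m = (6 − (-6)) / (7 − (-2)) = 4/3,
    intercept c = (-6) − m·(-2) = -10/3.
Extremal: y(x) = (4/3) x - 10/3.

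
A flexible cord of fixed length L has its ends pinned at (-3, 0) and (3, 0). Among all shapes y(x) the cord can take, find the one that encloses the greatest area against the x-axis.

Set up the augmented Lagrangian using a multiplier λ for the length constraint:
    F(y, y') = y − λ sqrt(1 + y'^2).
F has no explicit x dependence, so the Beltrami identity yields a first integral
    F − y' ∂F/∂y' = C.
Compute ∂F/∂y' = −λ y' / sqrt(1 + y'^2). Then
    y − λ sqrt(1 + y'^2) + λ y'^2 / sqrt(1 + y'^2) = C
    ⇒  y − λ / sqrt(1 + y'^2) = C.
Solving for y' and integrating gives
    (x − a)^2 + (y − b)^2 = λ^2,
a circular arc of radius λ. The constants a, b are determined by the endpoint conditions y(-3) = y(3) = 0, and λ is fixed implicitly by the length constraint
    ∫_{-3}^{3} sqrt(1 + y'^2) dx = L.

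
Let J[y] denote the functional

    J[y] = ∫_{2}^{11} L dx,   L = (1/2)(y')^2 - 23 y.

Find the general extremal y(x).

The Lagrangian is L = (1/2)(y')^2 - 23 y.
∂L/∂y = -23.
∂L/∂y' = y'.
The Euler-Lagrange equation d/dx(∂L/∂y') − ∂L/∂y = 0 becomes:
    y'' + 23 = 0
General solution: y(x) = -(23/2) x^2 + A x + B, where A and B are arbitrary constants fixed by the endpoint conditions.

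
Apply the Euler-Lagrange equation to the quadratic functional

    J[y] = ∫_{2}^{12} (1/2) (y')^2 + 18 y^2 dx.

The Lagrangian is L = (1/2) (y')^2 + 18 y^2.
Compute ∂L/∂y = 36y, ∂L/∂y' = y'.
The Euler-Lagrange equation d/dx(∂L/∂y') − ∂L/∂y = 0 reduces to
    y'' − 36 y = 0.
Its general solution is
    y(x) = A e^(6x) + B e^(−6x),
with A, B fixed by the endpoint conditions.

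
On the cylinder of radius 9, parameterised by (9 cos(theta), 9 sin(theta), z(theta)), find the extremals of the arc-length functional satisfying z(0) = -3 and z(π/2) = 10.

Parameterise the cylinder of radius R = 9 as
    r(θ) = (9 cos θ, 9 sin θ, z(θ)).
The arc-length element is
    ds = sqrt(81 + (dz/dθ)^2) dθ,
so the Lagrangian is L = sqrt(81 + z'^2).
L depends on z' only, not on z or θ, so ∂L/∂z = 0 and
    ∂L/∂z' = z' / sqrt(81 + z'^2).
The Euler-Lagrange equation gives
    d/dθ( z' / sqrt(81 + z'^2) ) = 0,
so z' is constant. Integrating once:
    z(θ) = a θ + b,
a helix on the cylinder (a straight line when the cylinder is unrolled). The constants a, b are determined by the endpoint conditions.
With endpoint conditions z(0) = -3 and z(π/2) = 10: from z(0) = b we get b = -3, and a·π/2 + -3 = 10 gives a = 26/π, so
    z(θ) = (26/π) θ − 3.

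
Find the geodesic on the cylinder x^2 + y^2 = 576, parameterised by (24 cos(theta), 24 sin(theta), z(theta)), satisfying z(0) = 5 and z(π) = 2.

Parameterise the cylinder of radius R = 24 as
    r(θ) = (24 cos θ, 24 sin θ, z(θ)).
The arc-length element is
    ds = sqrt(576 + (dz/dθ)^2) dθ,
so the Lagrangian is L = sqrt(576 + z'^2).
L depends on z' only, not on z or θ, so ∂L/∂z = 0 and
    ∂L/∂z' = z' / sqrt(576 + z'^2).
The Euler-Lagrange equation gives
    d/dθ( z' / sqrt(576 + z'^2) ) = 0,
so z' is constant. Integrating once:
    z(θ) = a θ + b,
a helix on the cylinder (a straight line when the cylinder is unrolled). The constants a, b are determined by the endpoint conditions.
With endpoint conditions z(0) = 5 and z(π) = 2: from z(0) = b we get b = 5, and a·π + 5 = 2 gives a = -3/π, so
    z(θ) = (-3/π) θ + 5.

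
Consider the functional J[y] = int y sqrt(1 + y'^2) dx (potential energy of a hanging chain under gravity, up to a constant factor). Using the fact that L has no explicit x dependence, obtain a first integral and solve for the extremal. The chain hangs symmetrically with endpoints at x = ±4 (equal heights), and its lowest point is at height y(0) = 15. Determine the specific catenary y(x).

The Lagrangian L(y, y') = y sqrt(1 + y'^2) has no explicit x dependence, so the Beltrami identity applies:
    L − y' ∂L/∂y' = C.
Compute ∂L/∂y' = y · y' / sqrt(1 + y'^2). Then
    L − y' ∂L/∂y'
    = y sqrt(1 + y'^2) − y · y'^2 / sqrt(1 + y'^2)
    = y (1 + y'^2 − y'^2) / sqrt(1 + y'^2)
    = y / sqrt(1 + y'^2) = C.
Squaring gives y^2 = C^2 (1 + y'^2), i.e.
    y'^2 = y^2 / C^2 − 1.
Separating variables,
    dy / sqrt(y^2 − C^2) = dx / C,
and integrating gives arccosh(y / C) = (x − a)/C, so
    y(x) = C cosh((x − a)/C),
the catenary. The constants C and a are fixed by the two endpoint conditions (and, for the hanging-chain problem, the length constraint selects C).
Now fit the given data. The endpoints x = ±4 are symmetric at equal height, so the catenary is even about its minimum: a = 0 and y(x) = C cosh(x/C). The lowest point is y(0) = C cosh(0) = C, and we are told y(0) = 15, so C = 15. Therefore
    y(x) = 15 cosh(x/15),
and at the endpoints
    y(±4) = 15 cosh(4/15).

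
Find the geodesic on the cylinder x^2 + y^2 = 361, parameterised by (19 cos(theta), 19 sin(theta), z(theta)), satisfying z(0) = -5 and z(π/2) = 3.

Parameterise the cylinder of radius R = 19 as
    r(θ) = (19 cos θ, 19 sin θ, z(θ)).
The arc-length element is
    ds = sqrt(361 + (dz/dθ)^2) dθ,
so the Lagrangian is L = sqrt(361 + z'^2).
L depends on z' only, not on z or θ, so ∂L/∂z = 0 and
    ∂L/∂z' = z' / sqrt(361 + z'^2).
The Euler-Lagrange equation gives
    d/dθ( z' / sqrt(361 + z'^2) ) = 0,
so z' is constant. Integrating once:
    z(θ) = a θ + b,
a helix on the cylinder (a straight line when the cylinder is unrolled). The constants a, b are determined by the endpoint conditions.
With endpoint conditions z(0) = -5 and z(π/2) = 3: from z(0) = b we get b = -5, and a·π/2 + -5 = 3 gives a = 16/π, so
    z(θ) = (16/π) θ − 5.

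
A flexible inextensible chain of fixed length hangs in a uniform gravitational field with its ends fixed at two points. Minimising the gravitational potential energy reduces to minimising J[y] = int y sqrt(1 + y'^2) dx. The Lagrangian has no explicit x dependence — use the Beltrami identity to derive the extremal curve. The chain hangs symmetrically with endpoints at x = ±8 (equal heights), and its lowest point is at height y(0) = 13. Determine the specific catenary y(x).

The Lagrangian L(y, y') = y sqrt(1 + y'^2) has no explicit x dependence, so the Beltrami identity applies:
    L − y' ∂L/∂y' = C.
Compute ∂L/∂y' = y · y' / sqrt(1 + y'^2). Then
    L − y' ∂L/∂y'
    = y sqrt(1 + y'^2) − y · y'^2 / sqrt(1 + y'^2)
    = y (1 + y'^2 − y'^2) / sqrt(1 + y'^2)
    = y / sqrt(1 + y'^2) = C.
Squaring gives y^2 = C^2 (1 + y'^2), i.e.
    y'^2 = y^2 / C^2 − 1.
Separating variables,
    dy / sqrt(y^2 − C^2) = dx / C,
and integrating gives arccosh(y / C) = (x − a)/C, so
    y(x) = C cosh((x − a)/C),
the catenary. The constants C and a are fixed by the two endpoint conditions (and, for the hanging-chain problem, the length constraint selects C).
Now fit the given data. The endpoints x = ±8 are symmetric at equal height, so the catenary is even about its minimum: a = 0 and y(x) = C cosh(x/C). The lowest point is y(0) = C cosh(0) = C, and we are told y(0) = 13, so C = 13. Therefore
    y(x) = 13 cosh(x/13),
and at the endpoints
    y(±8) = 13 cosh(8/13).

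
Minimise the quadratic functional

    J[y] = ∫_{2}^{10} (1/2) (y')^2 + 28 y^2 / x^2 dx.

The Lagrangian is L = (1/2) (y')^2 + 28 y^2 / x^2.
Compute ∂L/∂y = 56y/x^2, ∂L/∂y' = y'.
The Euler-Lagrange equation d/dx(∂L/∂y') − ∂L/∂y = 0 reduces to
    y'' − 56/x^2 · y = 0  (x > 0).
Its general solution is
    y(x) = A x^8 + B x^(-7),
with A, B fixed by the endpoint conditions.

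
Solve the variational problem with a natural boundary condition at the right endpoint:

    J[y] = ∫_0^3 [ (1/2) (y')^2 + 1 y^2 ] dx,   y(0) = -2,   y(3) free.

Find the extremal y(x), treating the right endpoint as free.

The Lagrangian L = (1/2) (y')^2 + 1 y^2 gives
    ∂L/∂y = 2 y,   ∂L/∂y' = y'.
Euler-Lagrange: y'' − 2 y = 0.
With k = sqrt(2), the general solution is
    y(x) = A cosh(sqrt(2) x) + B sinh(sqrt(2) x).
Fixed left endpoint y(0) = -2 ⇒ A = -2.
The right endpoint x = 3 is free, so the natural (transversality) condition is ∂L/∂y' |_{x=3} = 0, i.e. y'(3) = 0.
Compute y'(x) = A k sinh(k x) + B k cosh(k x), so
    y'(3) = A k sinh(k·3) + B k cosh(k·3) = 0
    ⇒ B = −A tanh(k·3) = 2 tanh(sqrt(2)·3).
Therefore the extremal is
    y(x) = −2 cosh(sqrt(2) x) + 2 tanh(sqrt(2)·3) sinh(sqrt(2) x).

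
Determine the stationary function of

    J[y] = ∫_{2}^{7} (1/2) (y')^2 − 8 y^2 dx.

The Lagrangian is L = (1/2) (y')^2 − 8 y^2.
Compute ∂L/∂y = -16y, ∂L/∂y' = y'.
The Euler-Lagrange equation d/dx(∂L/∂y') − ∂L/∂y = 0 reduces to
    y'' + 16 y = 0.
Its general solution is
    y(x) = A sin(4x) + B cos(4x),
with A, B fixed by the endpoint conditions.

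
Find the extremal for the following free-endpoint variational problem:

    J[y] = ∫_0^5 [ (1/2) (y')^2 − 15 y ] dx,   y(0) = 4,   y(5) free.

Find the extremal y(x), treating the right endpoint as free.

The Lagrangian L = (1/2) (y')^2 − 15 y gives
    ∂L/∂y = −15,   ∂L/∂y' = y'.
Euler-Lagrange: d/dx(y') − (−15) = 0, i.e. y'' + 15 = 0, so
    y(x) = −(15/2) x^2 + C1 x + C2.
Fixed left endpoint y(0) = 4 ⇒ C2 = 4.
The right endpoint x = 5 is free, so the natural (transversality) condition is ∂L/∂y' |_{x=5} = 0, i.e. y'(5) = 0.
Compute y'(x) = −15 x + C1, so y'(5) = −75 + C1 = 0 ⇒ C1 = 75.
Therefore the extremal is
    y(x) = −(15/2) x^2 + 75 x + 4.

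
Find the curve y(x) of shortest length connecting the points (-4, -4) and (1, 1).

Arc-length functional: J[y] = ∫ sqrt(1 + (y')^2) dx.
Lagrangian L = sqrt(1 + (y')^2) has no explicit y dependence, so ∂L/∂y = 0 and the Euler-Lagrange equation gives
    d/dx( y' / sqrt(1 + (y')^2) ) = 0  ⇒  y' / sqrt(1 + (y')^2) = const.
Hence y' is constant, so y(x) is affine.
Fitting the endpoints (-4, -4) and (1, 1):
    slope m = (1 − (-4)) / (1 − (-4)) = 1,
    intercept c = (-4) − m·(-4) = 0.
Extremal: y(x) = x.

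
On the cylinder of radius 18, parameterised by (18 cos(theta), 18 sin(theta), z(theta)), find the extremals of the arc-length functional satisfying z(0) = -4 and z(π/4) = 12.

Parameterise the cylinder of radius R = 18 as
    r(θ) = (18 cos θ, 18 sin θ, z(θ)).
The arc-length element is
    ds = sqrt(324 + (dz/dθ)^2) dθ,
so the Lagrangian is L = sqrt(324 + z'^2).
L depends on z' only, not on z or θ, so ∂L/∂z = 0 and
    ∂L/∂z' = z' / sqrt(324 + z'^2).
The Euler-Lagrange equation gives
    d/dθ( z' / sqrt(324 + z'^2) ) = 0,
so z' is constant. Integrating once:
    z(θ) = a θ + b,
a helix on the cylinder (a straight line when the cylinder is unrolled). The constants a, b are determined by the endpoint conditions.
With endpoint conditions z(0) = -4 and z(π/4) = 12: from z(0) = b we get b = -4, and a·π/4 + -4 = 12 gives a = 64/π, so
    z(θ) = (64/π) θ − 4.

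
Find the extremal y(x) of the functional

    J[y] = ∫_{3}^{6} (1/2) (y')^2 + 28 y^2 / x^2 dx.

The Lagrangian is L = (1/2) (y')^2 + 28 y^2 / x^2.
Compute ∂L/∂y = 56y/x^2, ∂L/∂y' = y'.
The Euler-Lagrange equation d/dx(∂L/∂y') − ∂L/∂y = 0 reduces to
    y'' − 56/x^2 · y = 0  (x > 0).
Its general solution is
    y(x) = A x^8 + B x^(-7),
with A, B fixed by the endpoint conditions.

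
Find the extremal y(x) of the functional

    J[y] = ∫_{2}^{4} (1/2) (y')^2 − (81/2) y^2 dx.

The Lagrangian is L = (1/2) (y')^2 − (81/2) y^2.
Compute ∂L/∂y = -81y, ∂L/∂y' = y'.
The Euler-Lagrange equation d/dx(∂L/∂y') − ∂L/∂y = 0 reduces to
    y'' + 81 y = 0.
Its general solution is
    y(x) = A sin(9x) + B cos(9x),
with A, B fixed by the endpoint conditions.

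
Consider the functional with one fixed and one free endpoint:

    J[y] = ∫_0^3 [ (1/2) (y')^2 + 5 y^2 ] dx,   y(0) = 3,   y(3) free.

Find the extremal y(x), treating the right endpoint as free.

The Lagrangian L = (1/2) (y')^2 + 5 y^2 gives
    ∂L/∂y = 10 y,   ∂L/∂y' = y'.
Euler-Lagrange: y'' − 10 y = 0.
With k = sqrt(10), the general solution is
    y(x) = A cosh(sqrt(10) x) + B sinh(sqrt(10) x).
Fixed left endpoint y(0) = 3 ⇒ A = 3.
The right endpoint x = 3 is free, so the natural (transversality) condition is ∂L/∂y' |_{x=3} = 0, i.e. y'(3) = 0.
Compute y'(x) = A k sinh(k x) + B k cosh(k x), so
    y'(3) = A k sinh(k·3) + B k cosh(k·3) = 0
    ⇒ B = −A tanh(k·3) = − 3 tanh(sqrt(10)·3).
Therefore the extremal is
    y(x) = 3 cosh(sqrt(10) x) − 3 tanh(sqrt(10)·3) sinh(sqrt(10) x).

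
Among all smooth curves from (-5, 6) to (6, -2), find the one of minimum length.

Arc-length functional: J[y] = ∫ sqrt(1 + (y')^2) dx.
Lagrangian L = sqrt(1 + (y')^2) has no explicit y dependence, so ∂L/∂y = 0 and the Euler-Lagrange equation gives
    d/dx( y' / sqrt(1 + (y')^2) ) = 0  ⇒  y' / sqrt(1 + (y')^2) = const.
Hence y' is constant, so y(x) is affine.
Fitting the endpoints (-5, 6) and (6, -2):
    slope m = ((-2) − 6) / (6 − (-5)) = -8/11,
    intercept c = 6 − m·(-5) = 26/11.
Extremal: y(x) = (-8/11) x + 26/11.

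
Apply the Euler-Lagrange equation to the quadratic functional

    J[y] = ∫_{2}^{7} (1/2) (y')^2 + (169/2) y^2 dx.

The Lagrangian is L = (1/2) (y')^2 + (169/2) y^2.
Compute ∂L/∂y = 169y, ∂L/∂y' = y'.
The Euler-Lagrange equation d/dx(∂L/∂y') − ∂L/∂y = 0 reduces to
    y'' − 169 y = 0.
Its general solution is
    y(x) = A e^(13x) + B e^(−13x),
with A, B fixed by the endpoint conditions.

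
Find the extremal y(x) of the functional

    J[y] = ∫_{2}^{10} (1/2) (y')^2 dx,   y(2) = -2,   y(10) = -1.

The Lagrangian is L = (1/2) (y')^2.
Compute ∂L/∂y = 0, ∂L/∂y' = y'.
The Euler-Lagrange equation d/dx(∂L/∂y') − ∂L/∂y = 0 reduces to
    y'' = 0.
Its general solution is
    y(x) = A x + B,
with A, B fixed by the endpoint conditions.
Applying the endpoint conditions y(2) = -2 and y(10) = -1: solve A·2 + B = -2 and A·10 + B = -1. Subtracting gives A(10 − 2) = -1 − -2, so A = 1/8, and B = -2 − A·2 = -9/4. Therefore
    y(x) = (1/8) x - 9/4.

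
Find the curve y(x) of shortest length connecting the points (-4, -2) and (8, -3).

Arc-length functional: J[y] = ∫ sqrt(1 + (y')^2) dx.
Lagrangian L = sqrt(1 + (y')^2) has no explicit y dependence, so ∂L/∂y = 0 and the Euler-Lagrange equation gives
    d/dx( y' / sqrt(1 + (y')^2) ) = 0  ⇒  y' / sqrt(1 + (y')^2) = const.
Hence y' is constant, so y(x) is affine.
Fitting the endpoints (-4, -2) and (8, -3):
    slope m = ((-3) − (-2)) / (8 − (-4)) = -1/12,
    intercept c = (-2) − m·(-4) = -7/3.
Extremal: y(x) = (-1/12) x - 7/3.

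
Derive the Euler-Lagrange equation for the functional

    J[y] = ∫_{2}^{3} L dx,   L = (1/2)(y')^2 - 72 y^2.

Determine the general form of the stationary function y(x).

The Lagrangian is L = (1/2)(y')^2 - 72 y^2.
∂L/∂y = -144y.
∂L/∂y' = y'.
The Euler-Lagrange equation d/dx(∂L/∂y') − ∂L/∂y = 0 becomes:
    y'' + 144 y = 0
General solution: y(x) = A sin(12x) + B cos(12x), where A and B are arbitrary constants fixed by the endpoint conditions.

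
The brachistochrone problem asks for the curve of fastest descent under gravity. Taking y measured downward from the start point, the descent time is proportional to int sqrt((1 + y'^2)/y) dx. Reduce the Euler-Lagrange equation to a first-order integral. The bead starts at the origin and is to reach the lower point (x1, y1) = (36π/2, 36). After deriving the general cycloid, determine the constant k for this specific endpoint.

The Lagrangian L = sqrt((1 + y'^2) / y) has no explicit x dependence, so the Beltrami identity applies:
    L − y' ∂L/∂y' = C.
Compute ∂L/∂y' = y' / sqrt(y (1 + y'^2)).
Substitute:
    sqrt((1 + y'^2)/y) − y'·y' / sqrt(y (1 + y'^2))
    = (1 + y'^2) / sqrt(y (1 + y'^2)) − y'^2 / sqrt(y (1 + y'^2))
    = 1 / sqrt(y (1 + y'^2)) = C.
Squaring and rearranging gives the first integral
    y (1 + y'^2) = 1/C^2 =: k   (constant).
Solving this first-order ODE by the substitution
    y = (k/2)(1 − cos θ)
yields the cycloid parameterisation
    x(θ) = (k/2)(θ − sin θ),   y(θ) = (k/2)(1 − cos θ).
The constant k is fixed by the endpoint condition.
Now fit the given lower endpoint (x1, y1) = (36π/2, 36). At the bottom of the first arch (θ = π), the parametric equations give
    y(π) = (k/2)(1 − cos π) = k,
    x(π) = (k/2)(π − sin π) = kπ/2.
Matching y(π) = 36 gives k = 36, consistent with x(π) = 36π/2. Therefore the specific cycloid is
    x(θ) = (36/2)(θ − sin θ),   y(θ) = (36/2)(1 − cos θ).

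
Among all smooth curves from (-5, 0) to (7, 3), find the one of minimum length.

Arc-length functional: J[y] = ∫ sqrt(1 + (y')^2) dx.
Lagrangian L = sqrt(1 + (y')^2) has no explicit y dependence, so ∂L/∂y = 0 and the Euler-Lagrange equation gives
    d/dx( y' / sqrt(1 + (y')^2) ) = 0  ⇒  y' / sqrt(1 + (y')^2) = const.
Hence y' is constant, so y(x) is affine.
Fitting the endpoints (-5, 0) and (7, 3):
    slope m = (3 − 0) / (7 − (-5)) = 1/4,
    intercept c = 0 − m·(-5) = 5/4.
Extremal: y(x) = (1/4) x + 5/4.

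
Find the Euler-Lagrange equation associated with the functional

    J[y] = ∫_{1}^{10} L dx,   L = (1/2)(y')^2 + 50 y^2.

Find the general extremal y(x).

The Lagrangian is L = (1/2)(y')^2 + 50 y^2.
∂L/∂y = 100y.
∂L/∂y' = y'.
The Euler-Lagrange equation d/dx(∂L/∂y') − ∂L/∂y = 0 becomes:
    y'' - 100 y = 0
General solution: y(x) = A e^(10x) + B e^(-10x), where A and B are arbitrary constants fixed by the endpoint conditions.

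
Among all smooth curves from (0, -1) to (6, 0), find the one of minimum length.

Arc-length functional: J[y] = ∫ sqrt(1 + (y')^2) dx.
Lagrangian L = sqrt(1 + (y')^2) has no explicit y dependence, so ∂L/∂y = 0 and the Euler-Lagrange equation gives
    d/dx( y' / sqrt(1 + (y')^2) ) = 0  ⇒  y' / sqrt(1 + (y')^2) = const.
Hence y' is constant, so y(x) is affine.
Fitting the endpoints (0, -1) and (6, 0):
    slope m = (0 − (-1)) / (6 − 0) = 1/6,
    intercept c = (-1) − m·0 = -1.
Extremal: y(x) = (1/6) x - 1.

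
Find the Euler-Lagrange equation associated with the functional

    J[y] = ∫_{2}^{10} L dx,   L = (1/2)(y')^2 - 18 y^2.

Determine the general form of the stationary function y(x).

The Lagrangian is L = (1/2)(y')^2 - 18 y^2.
∂L/∂y = -36y.
∂L/∂y' = y'.
The Euler-Lagrange equation d/dx(∂L/∂y') − ∂L/∂y = 0 becomes:
    y'' + 36 y = 0
General solution: y(x) = A sin(6x) + B cos(6x), where A and B are arbitrary constants fixed by the endpoint conditions.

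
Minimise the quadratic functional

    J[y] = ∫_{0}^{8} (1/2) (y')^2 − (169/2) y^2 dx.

The Lagrangian is L = (1/2) (y')^2 − (169/2) y^2.
Compute ∂L/∂y = -169y, ∂L/∂y' = y'.
The Euler-Lagrange equation d/dx(∂L/∂y') − ∂L/∂y = 0 reduces to
    y'' + 169 y = 0.
Its general solution is
    y(x) = A sin(13x) + B cos(13x),
with A, B fixed by the endpoint conditions.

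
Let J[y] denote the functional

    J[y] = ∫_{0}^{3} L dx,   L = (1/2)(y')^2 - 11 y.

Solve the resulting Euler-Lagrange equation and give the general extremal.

The Lagrangian is L = (1/2)(y')^2 - 11 y.
∂L/∂y = -11.
∂L/∂y' = y'.
The Euler-Lagrange equation d/dx(∂L/∂y') − ∂L/∂y = 0 becomes:
    y'' + 11 = 0
General solution: y(x) = -(11/2) x^2 + A x + B, where A and B are arbitrary constants fixed by the endpoint conditions.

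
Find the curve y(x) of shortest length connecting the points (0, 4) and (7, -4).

Arc-length functional: J[y] = ∫ sqrt(1 + (y')^2) dx.
Lagrangian L = sqrt(1 + (y')^2) has no explicit y dependence, so ∂L/∂y = 0 and the Euler-Lagrange equation gives
    d/dx( y' / sqrt(1 + (y')^2) ) = 0  ⇒  y' / sqrt(1 + (y')^2) = const.
Hence y' is constant, so y(x) is affine.
Fitting the endpoints (0, 4) and (7, -4):
    slope m = ((-4) − 4) / (7 − 0) = -8/7,
    intercept c = 4 − m·0 = 4.
Extremal: y(x) = (-8/7) x + 4.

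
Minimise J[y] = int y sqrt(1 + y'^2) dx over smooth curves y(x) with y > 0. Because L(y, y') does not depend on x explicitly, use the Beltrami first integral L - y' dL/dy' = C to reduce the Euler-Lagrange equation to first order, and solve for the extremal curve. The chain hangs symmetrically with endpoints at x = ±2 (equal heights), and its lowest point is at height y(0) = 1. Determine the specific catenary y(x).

The Lagrangian L(y, y') = y sqrt(1 + y'^2) has no explicit x dependence, so the Beltrami identity applies:
    L − y' ∂L/∂y' = C.
Compute ∂L/∂y' = y · y' / sqrt(1 + y'^2). Then
    L − y' ∂L/∂y'
    = y sqrt(1 + y'^2) − y · y'^2 / sqrt(1 + y'^2)
    = y (1 + y'^2 − y'^2) / sqrt(1 + y'^2)
    = y / sqrt(1 + y'^2) = C.
Squaring gives y^2 = C^2 (1 + y'^2), i.e.
    y'^2 = y^2 / C^2 − 1.
Separating variables,
    dy / sqrt(y^2 − C^2) = dx / C,
and integrating gives arccosh(y / C) = (x − a)/C, so
    y(x) = C cosh((x − a)/C),
the catenary. The constants C and a are fixed by the two endpoint conditions (and, for the hanging-chain problem, the length constraint selects C).
Now fit the given data. The endpoints x = ±2 are symmetric at equal height, so the catenary is even about its minimum: a = 0 and y(x) = C cosh(x/C). The lowest point is y(0) = C cosh(0) = C, and we are told y(0) = 1, so C = 1. Therefore
    y(x) = cosh(x),
and at the endpoints
    y(±2) = cosh(2).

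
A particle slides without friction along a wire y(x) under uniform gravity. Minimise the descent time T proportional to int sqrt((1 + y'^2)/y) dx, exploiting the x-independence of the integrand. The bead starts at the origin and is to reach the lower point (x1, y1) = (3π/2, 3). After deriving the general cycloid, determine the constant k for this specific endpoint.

The Lagrangian L = sqrt((1 + y'^2) / y) has no explicit x dependence, so the Beltrami identity applies:
    L − y' ∂L/∂y' = C.
Compute ∂L/∂y' = y' / sqrt(y (1 + y'^2)).
Substitute:
    sqrt((1 + y'^2)/y) − y'·y' / sqrt(y (1 + y'^2))
    = (1 + y'^2) / sqrt(y (1 + y'^2)) − y'^2 / sqrt(y (1 + y'^2))
    = 1 / sqrt(y (1 + y'^2)) = C.
Squaring and rearranging gives the first integral
    y (1 + y'^2) = 1/C^2 =: k   (constant).
Solving this first-order ODE by the substitution
    y = (k/2)(1 − cos θ)
yields the cycloid parameterisation
    x(θ) = (k/2)(θ − sin θ),   y(θ) = (k/2)(1 − cos θ).
The constant k is fixed by the endpoint condition.
Now fit the given lower endpoint (x1, y1) = (3π/2, 3). At the bottom of the first arch (θ = π), the parametric equations give
    y(π) = (k/2)(1 − cos π) = k,
    x(π) = (k/2)(π − sin π) = kπ/2.
Matching y(π) = 3 gives k = 3, consistent with x(π) = 3π/2. Therefore the specific cycloid is
    x(θ) = (3/2)(θ − sin θ),   y(θ) = (3/2)(1 − cos θ).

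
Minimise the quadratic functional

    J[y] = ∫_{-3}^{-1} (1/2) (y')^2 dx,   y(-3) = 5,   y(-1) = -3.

The Lagrangian is L = (1/2) (y')^2.
Compute ∂L/∂y = 0, ∂L/∂y' = y'.
The Euler-Lagrange equation d/dx(∂L/∂y') − ∂L/∂y = 0 reduces to
    y'' = 0.
Its general solution is
    y(x) = A x + B,
with A, B fixed by the endpoint conditions.
Applying the endpoint conditions y(-3) = 5 and y(-1) = -3: solve A·-3 + B = 5 and A·-1 + B = -3. Subtracting gives A(-1 − -3) = -3 − 5, so A = -4, and B = 5 − A·-3 = -7. Therefore
    y(x) = -4 x - 7.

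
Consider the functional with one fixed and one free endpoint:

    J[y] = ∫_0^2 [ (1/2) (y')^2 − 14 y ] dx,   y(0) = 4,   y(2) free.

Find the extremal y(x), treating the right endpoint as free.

The Lagrangian L = (1/2) (y')^2 − 14 y gives
    ∂L/∂y = −14,   ∂L/∂y' = y'.
Euler-Lagrange: d/dx(y') − (−14) = 0, i.e. y'' + 14 = 0, so
    y(x) = −(14/2) x^2 + C1 x + C2.
Fixed left endpoint y(0) = 4 ⇒ C2 = 4.
The right endpoint x = 2 is free, so the natural (transversality) condition is ∂L/∂y' |_{x=2} = 0, i.e. y'(2) = 0.
Compute y'(x) = −14 x + C1, so y'(2) = −28 + C1 = 0 ⇒ C1 = 28.
Therefore the extremal is
    y(x) = −7 x^2 + 28 x + 4.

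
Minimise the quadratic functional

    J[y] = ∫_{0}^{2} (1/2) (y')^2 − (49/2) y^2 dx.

The Lagrangian is L = (1/2) (y')^2 − (49/2) y^2.
Compute ∂L/∂y = -49y, ∂L/∂y' = y'.
The Euler-Lagrange equation d/dx(∂L/∂y') − ∂L/∂y = 0 reduces to
    y'' + 49 y = 0.
Its general solution is
    y(x) = A sin(7x) + B cos(7x),
with A, B fixed by the endpoint conditions.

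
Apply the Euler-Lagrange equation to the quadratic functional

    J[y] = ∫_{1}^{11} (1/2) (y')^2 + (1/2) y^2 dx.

The Lagrangian is L = (1/2) (y')^2 + (1/2) y^2.
Compute ∂L/∂y = y, ∂L/∂y' = y'.
The Euler-Lagrange equation d/dx(∂L/∂y') − ∂L/∂y = 0 reduces to
    y'' − y = 0.
Its general solution is
    y(x) = A e^x + B e^(−x),
with A, B fixed by the endpoint conditions.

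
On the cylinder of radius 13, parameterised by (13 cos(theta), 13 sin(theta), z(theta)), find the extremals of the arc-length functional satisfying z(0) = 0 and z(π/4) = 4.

Parameterise the cylinder of radius R = 13 as
    r(θ) = (13 cos θ, 13 sin θ, z(θ)).
The arc-length element is
    ds = sqrt(169 + (dz/dθ)^2) dθ,
so the Lagrangian is L = sqrt(169 + z'^2).
L depends on z' only, not on z or θ, so ∂L/∂z = 0 and
    ∂L/∂z' = z' / sqrt(169 + z'^2).
The Euler-Lagrange equation gives
    d/dθ( z' / sqrt(169 + z'^2) ) = 0,
so z' is constant. Integrating once:
    z(θ) = a θ + b,
a helix on the cylinder (a straight line when the cylinder is unrolled). The constants a, b are determined by the endpoint conditions.
With endpoint conditions z(0) = 0 and z(π/4) = 4: from z(0) = b we get b = 0, and a·π/4 + 0 = 4 gives a = 16/π, so
    z(θ) = (16/π) θ.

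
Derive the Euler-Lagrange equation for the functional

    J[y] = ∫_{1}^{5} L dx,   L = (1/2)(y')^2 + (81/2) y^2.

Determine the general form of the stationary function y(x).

The Lagrangian is L = (1/2)(y')^2 + (81/2) y^2.
∂L/∂y = 81y.
∂L/∂y' = y'.
The Euler-Lagrange equation d/dx(∂L/∂y') − ∂L/∂y = 0 becomes:
    y'' - 81 y = 0
General solution: y(x) = A e^(9x) + B e^(-9x), where A and B are arbitrary constants fixed by the endpoint conditions.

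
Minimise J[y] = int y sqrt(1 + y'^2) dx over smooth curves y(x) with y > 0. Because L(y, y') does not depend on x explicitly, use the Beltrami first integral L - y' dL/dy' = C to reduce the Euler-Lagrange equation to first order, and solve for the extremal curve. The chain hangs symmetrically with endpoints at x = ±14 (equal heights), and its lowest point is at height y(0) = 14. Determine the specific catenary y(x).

The Lagrangian L(y, y') = y sqrt(1 + y'^2) has no explicit x dependence, so the Beltrami identity applies:
    L − y' ∂L/∂y' = C.
Compute ∂L/∂y' = y · y' / sqrt(1 + y'^2). Then
    L − y' ∂L/∂y'
    = y sqrt(1 + y'^2) − y · y'^2 / sqrt(1 + y'^2)
    = y (1 + y'^2 − y'^2) / sqrt(1 + y'^2)
    = y / sqrt(1 + y'^2) = C.
Squaring gives y^2 = C^2 (1 + y'^2), i.e.
    y'^2 = y^2 / C^2 − 1.
Separating variables,
    dy / sqrt(y^2 − C^2) = dx / C,
and integrating gives arccosh(y / C) = (x − a)/C, so
    y(x) = C cosh((x − a)/C),
the catenary. The constants C and a are fixed by the two endpoint conditions (and, for the hanging-chain problem, the length constraint selects C).
Now fit the given data. The endpoints x = ±14 are symmetric at equal height, so the catenary is even about its minimum: a = 0 and y(x) = C cosh(x/C). The lowest point is y(0) = C cosh(0) = C, and we are told y(0) = 14, so C = 14. Therefore
    y(x) = 14 cosh(x/14),
and at the endpoints
    y(±14) = 14 cosh(14/14).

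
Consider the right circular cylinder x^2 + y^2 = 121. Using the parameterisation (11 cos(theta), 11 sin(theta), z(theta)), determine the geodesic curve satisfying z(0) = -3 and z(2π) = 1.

Parameterise the cylinder of radius R = 11 as
    r(θ) = (11 cos θ, 11 sin θ, z(θ)).
The arc-length element is
    ds = sqrt(121 + (dz/dθ)^2) dθ,
so the Lagrangian is L = sqrt(121 + z'^2).
L depends on z' only, not on z or θ, so ∂L/∂z = 0 and
    ∂L/∂z' = z' / sqrt(121 + z'^2).
The Euler-Lagrange equation gives
    d/dθ( z' / sqrt(121 + z'^2) ) = 0,
so z' is constant. Integrating once:
    z(θ) = a θ + b,
a helix on the cylinder (a straight line when the cylinder is unrolled). The constants a, b are determined by the endpoint conditions.
With endpoint conditions z(0) = -3 and z(2π) = 1: from z(0) = b we get b = -3, and a·2π + -3 = 1 gives a = 2/π, so
    z(θ) = (2/π) θ − 3.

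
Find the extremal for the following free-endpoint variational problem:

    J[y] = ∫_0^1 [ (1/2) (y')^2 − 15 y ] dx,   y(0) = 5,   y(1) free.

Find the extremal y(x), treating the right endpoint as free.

The Lagrangian L = (1/2) (y')^2 − 15 y gives
    ∂L/∂y = −15,   ∂L/∂y' = y'.
Euler-Lagrange: d/dx(y') − (−15) = 0, i.e. y'' + 15 = 0, so
    y(x) = −(15/2) x^2 + C1 x + C2.
Fixed left endpoint y(0) = 5 ⇒ C2 = 5.
The right endpoint x = 1 is free, so the natural (transversality) condition is ∂L/∂y' |_{x=1} = 0, i.e. y'(1) = 0.
Compute y'(x) = −15 x + C1, so y'(1) = −15 + C1 = 0 ⇒ C1 = 15.
Therefore the extremal is
    y(x) = −(15/2) x^2 + 15 x + 5.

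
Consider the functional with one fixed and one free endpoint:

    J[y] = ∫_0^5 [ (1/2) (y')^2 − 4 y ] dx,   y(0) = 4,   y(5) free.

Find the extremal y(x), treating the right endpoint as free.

The Lagrangian L = (1/2) (y')^2 − 4 y gives
    ∂L/∂y = −4,   ∂L/∂y' = y'.
Euler-Lagrange: d/dx(y') − (−4) = 0, i.e. y'' + 4 = 0, so
    y(x) = −(4/2) x^2 + C1 x + C2.
Fixed left endpoint y(0) = 4 ⇒ C2 = 4.
The right endpoint x = 5 is free, so the natural (transversality) condition is ∂L/∂y' |_{x=5} = 0, i.e. y'(5) = 0.
Compute y'(x) = −4 x + C1, so y'(5) = −20 + C1 = 0 ⇒ C1 = 20.
Therefore the extremal is
    y(x) = −2 x^2 + 20 x + 4.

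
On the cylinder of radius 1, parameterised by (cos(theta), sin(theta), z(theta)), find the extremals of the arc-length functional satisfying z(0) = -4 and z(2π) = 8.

Parameterise the cylinder of radius R = 1 as
    r(θ) = (cos θ, sin θ, z(θ)).
The arc-length element is
    ds = sqrt(1 + (dz/dθ)^2) dθ,
so the Lagrangian is L = sqrt(1 + z'^2).
L depends on z' only, not on z or θ, so ∂L/∂z = 0 and
    ∂L/∂z' = z' / sqrt(1 + z'^2).
The Euler-Lagrange equation gives
    d/dθ( z' / sqrt(1 + z'^2) ) = 0,
so z' is constant. Integrating once:
    z(θ) = a θ + b,
a helix on the cylinder (a straight line when the cylinder is unrolled). The constants a, b are determined by the endpoint conditions.
With endpoint conditions z(0) = -4 and z(2π) = 8: from z(0) = b we get b = -4, and a·2π + -4 = 8 gives a = 6/π, so
    z(θ) = (6/π) θ − 4.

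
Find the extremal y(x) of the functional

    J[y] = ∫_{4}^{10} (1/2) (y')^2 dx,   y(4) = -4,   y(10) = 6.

The Lagrangian is L = (1/2) (y')^2.
Compute ∂L/∂y = 0, ∂L/∂y' = y'.
The Euler-Lagrange equation d/dx(∂L/∂y') − ∂L/∂y = 0 reduces to
    y'' = 0.
Its general solution is
    y(x) = A x + B,
with A, B fixed by the endpoint conditions.
Applying the endpoint conditions y(4) = -4 and y(10) = 6: solve A·4 + B = -4 and A·10 + B = 6. Subtracting gives A(10 − 4) = 6 − -4, so A = 5/3, and B = -4 − A·4 = -32/3. Therefore
    y(x) = (5/3) x - 32/3.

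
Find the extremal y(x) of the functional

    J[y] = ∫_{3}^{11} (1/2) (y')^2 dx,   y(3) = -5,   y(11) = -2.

The Lagrangian is L = (1/2) (y')^2.
Compute ∂L/∂y = 0, ∂L/∂y' = y'.
The Euler-Lagrange equation d/dx(∂L/∂y') − ∂L/∂y = 0 reduces to
    y'' = 0.
Its general solution is
    y(x) = A x + B,
with A, B fixed by the endpoint conditions.
Applying the endpoint conditions y(3) = -5 and y(11) = -2: solve A·3 + B = -5 and A·11 + B = -2. Subtracting gives A(11 − 3) = -2 − -5, so A = 3/8, and B = -5 − A·3 = -49/8. Therefore
    y(x) = (3/8) x - 49/8.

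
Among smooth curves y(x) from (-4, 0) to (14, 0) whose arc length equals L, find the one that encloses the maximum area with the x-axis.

Set up the augmented Lagrangian using a multiplier λ for the length constraint:
    F(y, y') = y − λ sqrt(1 + y'^2).
F has no explicit x dependence, so the Beltrami identity yields a first integral
    F − y' ∂F/∂y' = C.
Compute ∂F/∂y' = −λ y' / sqrt(1 + y'^2). Then
    y − λ sqrt(1 + y'^2) + λ y'^2 / sqrt(1 + y'^2) = C
    ⇒  y − λ / sqrt(1 + y'^2) = C.
Solving for y' and integrating gives
    (x − a)^2 + (y − b)^2 = λ^2,
a circular arc of radius λ. The constants a, b are determined by the endpoint conditions y(-4) = y(14) = 0, and λ is fixed implicitly by the length constraint
    ∫_{-4}^{14} sqrt(1 + y'^2) dx = L.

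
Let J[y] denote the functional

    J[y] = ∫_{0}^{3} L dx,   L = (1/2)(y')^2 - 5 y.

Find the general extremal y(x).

The Lagrangian is L = (1/2)(y')^2 - 5 y.
∂L/∂y = -5.
∂L/∂y' = y'.
The Euler-Lagrange equation d/dx(∂L/∂y') − ∂L/∂y = 0 becomes:
    y'' + 5 = 0
General solution: y(x) = -(5/2) x^2 + A x + B, where A and B are arbitrary constants fixed by the endpoint conditions.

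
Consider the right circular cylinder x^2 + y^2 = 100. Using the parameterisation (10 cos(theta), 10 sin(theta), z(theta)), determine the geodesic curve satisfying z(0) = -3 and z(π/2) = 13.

Parameterise the cylinder of radius R = 10 as
    r(θ) = (10 cos θ, 10 sin θ, z(θ)).
The arc-length element is
    ds = sqrt(100 + (dz/dθ)^2) dθ,
so the Lagrangian is L = sqrt(100 + z'^2).
L depends on z' only, not on z or θ, so ∂L/∂z = 0 and
    ∂L/∂z' = z' / sqrt(100 + z'^2).
The Euler-Lagrange equation gives
    d/dθ( z' / sqrt(100 + z'^2) ) = 0,
so z' is constant. Integrating once:
    z(θ) = a θ + b,
a helix on the cylinder (a straight line when the cylinder is unrolled). The constants a, b are determined by the endpoint conditions.
With endpoint conditions z(0) = -3 and z(π/2) = 13: from z(0) = b we get b = -3, and a·π/2 + -3 = 13 gives a = 32/π, so
    z(θ) = (32/π) θ − 3.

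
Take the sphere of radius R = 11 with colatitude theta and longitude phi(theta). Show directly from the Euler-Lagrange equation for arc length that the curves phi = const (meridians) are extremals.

On the sphere of radius R = 11 with spherical coordinates (θ, φ), the induced metric is
    ds^2 = 121(dθ^2 + sin^2(θ) dφ^2).
Using θ as the parameter, the arc-length functional becomes
    J[φ] = ∫ 11 sqrt(1 + sin^2(θ) (dφ/dθ)^2) dθ.
So L = 11 sqrt(1 + sin^2(θ) φ'^2). Compute
    ∂L/∂φ = 0  (L has no explicit φ dependence),
    ∂L/∂φ' = 11 sin^2(θ) φ' / sqrt(1 + sin^2(θ) φ'^2).
For the candidate φ(θ) = c (constant), φ' = 0, so ∂L/∂φ' evaluated along the candidate vanishes, and ∂L/∂φ is identically zero. Hence
    d/dθ(∂L/∂φ') − ∂L/∂φ = 0
is satisfied. Therefore meridians φ = const are extremals of arc length — they are geodesics on the sphere.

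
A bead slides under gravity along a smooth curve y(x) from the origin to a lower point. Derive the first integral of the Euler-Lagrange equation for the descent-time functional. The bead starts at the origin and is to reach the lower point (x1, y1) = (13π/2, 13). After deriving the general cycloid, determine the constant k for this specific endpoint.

The Lagrangian L = sqrt((1 + y'^2) / y) has no explicit x dependence, so the Beltrami identity applies:
    L − y' ∂L/∂y' = C.
Compute ∂L/∂y' = y' / sqrt(y (1 + y'^2)).
Substitute:
    sqrt((1 + y'^2)/y) − y'·y' / sqrt(y (1 + y'^2))
    = (1 + y'^2) / sqrt(y (1 + y'^2)) − y'^2 / sqrt(y (1 + y'^2))
    = 1 / sqrt(y (1 + y'^2)) = C.
Squaring and rearranging gives the first integral
    y (1 + y'^2) = 1/C^2 =: k   (constant).
Solving this first-order ODE by the substitution
    y = (k/2)(1 − cos θ)
yields the cycloid parameterisation
    x(θ) = (k/2)(θ − sin θ),   y(θ) = (k/2)(1 − cos θ).
The constant k is fixed by the endpoint condition.
Now fit the given lower endpoint (x1, y1) = (13π/2, 13). At the bottom of the first arch (θ = π), the parametric equations give
    y(π) = (k/2)(1 − cos π) = k,
    x(π) = (k/2)(π − sin π) = kπ/2.
Matching y(π) = 13 gives k = 13, consistent with x(π) = 13π/2. Therefore the specific cycloid is
    x(θ) = (13/2)(θ − sin θ),   y(θ) = (13/2)(1 − cos θ).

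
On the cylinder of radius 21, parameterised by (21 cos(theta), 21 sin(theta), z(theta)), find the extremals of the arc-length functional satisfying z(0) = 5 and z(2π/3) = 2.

Parameterise the cylinder of radius R = 21 as
    r(θ) = (21 cos θ, 21 sin θ, z(θ)).
The arc-length element is
    ds = sqrt(441 + (dz/dθ)^2) dθ,
so the Lagrangian is L = sqrt(441 + z'^2).
L depends on z' only, not on z or θ, so ∂L/∂z = 0 and
    ∂L/∂z' = z' / sqrt(441 + z'^2).
The Euler-Lagrange equation gives
    d/dθ( z' / sqrt(441 + z'^2) ) = 0,
so z' is constant. Integrating once:
    z(θ) = a θ + b,
a helix on the cylinder (a straight line when the cylinder is unrolled). The constants a, b are determined by the endpoint conditions.
With endpoint conditions z(0) = 5 and z(2π/3) = 2: from z(0) = b we get b = 5, and a·2π/3 + 5 = 2 gives a = -9/(2π), so
    z(θ) = (-9/(2π)) θ + 5.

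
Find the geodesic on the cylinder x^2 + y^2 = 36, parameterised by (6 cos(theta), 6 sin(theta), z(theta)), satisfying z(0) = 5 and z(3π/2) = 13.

Parameterise the cylinder of radius R = 6 as
    r(θ) = (6 cos θ, 6 sin θ, z(θ)).
The arc-length element is
    ds = sqrt(36 + (dz/dθ)^2) dθ,
so the Lagrangian is L = sqrt(36 + z'^2).
L depends on z' only, not on z or θ, so ∂L/∂z = 0 and
    ∂L/∂z' = z' / sqrt(36 + z'^2).
The Euler-Lagrange equation gives
    d/dθ( z' / sqrt(36 + z'^2) ) = 0,
so z' is constant. Integrating once:
    z(θ) = a θ + b,
a helix on the cylinder (a straight line when the cylinder is unrolled). The constants a, b are determined by the endpoint conditions.
With endpoint conditions z(0) = 5 and z(3π/2) = 13: from z(0) = b we get b = 5, and a·3π/2 + 5 = 13 gives a = 16/(3π), so
    z(θ) = (16/(3π)) θ + 5.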